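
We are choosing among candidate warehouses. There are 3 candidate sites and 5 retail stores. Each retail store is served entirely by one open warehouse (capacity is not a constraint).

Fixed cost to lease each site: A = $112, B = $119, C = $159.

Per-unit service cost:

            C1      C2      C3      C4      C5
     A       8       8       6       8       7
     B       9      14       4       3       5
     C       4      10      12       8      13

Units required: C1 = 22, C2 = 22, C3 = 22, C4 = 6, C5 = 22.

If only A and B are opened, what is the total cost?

Each retail store is assigned to its cheapest site among the open ones.
{A, B}: C1→A 8·22=176, C2→A 8·22=176, C3→B 4·22=88, C4→B 3·6=18, C5→B 5·22=110. Service 568; fixed 231; total 799.

Total cost: 799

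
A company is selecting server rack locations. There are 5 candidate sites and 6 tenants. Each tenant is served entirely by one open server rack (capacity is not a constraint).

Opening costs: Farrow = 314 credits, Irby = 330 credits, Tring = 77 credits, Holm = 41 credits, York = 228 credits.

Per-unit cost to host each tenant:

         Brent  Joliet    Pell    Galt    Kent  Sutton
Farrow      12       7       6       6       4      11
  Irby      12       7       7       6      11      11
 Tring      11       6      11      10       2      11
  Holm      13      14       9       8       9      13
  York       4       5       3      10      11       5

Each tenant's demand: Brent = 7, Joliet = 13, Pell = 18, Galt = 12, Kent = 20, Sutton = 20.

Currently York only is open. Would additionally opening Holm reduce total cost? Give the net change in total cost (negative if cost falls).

Yes — net change −23 (cost falls by 23).

Current service cost with {York}: 587.
Adding Holm: each tenant re-picks its cheapest; new service cost 523, saving 64.
Extra fixed cost: 41. Net change = 41 − 64 = -23.
(Totals: 815 → 792.)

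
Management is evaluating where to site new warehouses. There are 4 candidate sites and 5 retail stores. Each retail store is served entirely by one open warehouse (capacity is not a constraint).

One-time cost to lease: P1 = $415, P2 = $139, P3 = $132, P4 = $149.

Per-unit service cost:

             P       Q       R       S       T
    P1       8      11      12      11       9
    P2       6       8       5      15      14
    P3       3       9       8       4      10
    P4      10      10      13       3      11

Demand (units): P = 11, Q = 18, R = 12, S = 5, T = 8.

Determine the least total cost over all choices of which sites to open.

Minimum total cost: 523

For any fixed open set, each retail store goes to its cheapest open site; total = fixed + service.
{P3}: P→P3 3·11=33, Q→P3 9·18=162, R→P3 8·12=96, S→P3 4·5=20, T→P3 10·8=80. Service 391; fixed 132; total 523.
{P2}: service 457 + fixed 139 = 596
{P2, P3}: P→P3 3·11=33, Q→P2 8·18=144, R→P2 5·12=60, S→P3 4·5=20, T→P3 10·8=80. Service 337; fixed 271; total 608.
{P1, P2, P3, P4}: service 324 + fixed 835 = 1159
(All 15 nonempty subsets were checked; P3 only is lowest.)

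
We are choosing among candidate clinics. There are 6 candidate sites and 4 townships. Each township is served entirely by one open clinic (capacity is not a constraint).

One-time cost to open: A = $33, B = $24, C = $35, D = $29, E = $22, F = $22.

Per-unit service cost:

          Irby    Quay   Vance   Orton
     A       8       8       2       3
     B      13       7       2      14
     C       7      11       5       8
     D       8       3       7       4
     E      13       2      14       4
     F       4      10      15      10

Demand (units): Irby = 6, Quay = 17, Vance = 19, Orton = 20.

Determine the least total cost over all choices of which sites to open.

Minimum total cost: 233

For any fixed open set, each township goes to its cheapest open site; total = fixed + service.
{A, E, F}: Irby→F 4·6=24, Quay→E 2·17=34, Vance→A 2·19=38, Orton→A 3·20=60. Service 156; fixed 77; total 233.
{A, E}: service 180 + fixed 55 = 235
{B, E, F}: service 176 + fixed 68 = 244
{A, B, C, D, E, F}: service 156 + fixed 165 = 321
No other subset beats 233.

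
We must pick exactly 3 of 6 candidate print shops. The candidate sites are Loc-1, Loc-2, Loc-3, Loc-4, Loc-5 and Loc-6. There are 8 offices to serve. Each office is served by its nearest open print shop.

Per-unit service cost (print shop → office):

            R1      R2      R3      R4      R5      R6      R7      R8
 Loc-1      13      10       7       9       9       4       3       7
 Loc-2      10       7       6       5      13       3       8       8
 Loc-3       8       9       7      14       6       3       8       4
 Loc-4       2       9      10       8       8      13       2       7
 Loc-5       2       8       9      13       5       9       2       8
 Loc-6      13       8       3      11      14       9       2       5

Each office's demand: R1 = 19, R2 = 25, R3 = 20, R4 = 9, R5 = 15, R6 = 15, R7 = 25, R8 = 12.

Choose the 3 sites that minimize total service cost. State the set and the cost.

With exactly 3 open, each office uses its cheapest among the chosen.
{Loc-2, Loc-5, Loc-6}: R1→Loc-5 2·19=38, R2→Loc-2 7·25=175, R3→Loc-6 3·20=60, R4→Loc-2 5·9=45, R5→Loc-5 5·15=75, R6→Loc-2 3·15=45, R7→Loc-5 2·25=50, R8→Loc-6 5·12=60. Service cost 548.
{Loc-2, Loc-4, Loc-6}: service cost 593
{Loc-2, Loc-3, Loc-5}: service cost 596
Among all 20 size-3 choices, {Loc-2, Loc-5, Loc-6} is lowest.

Choose Loc-2, Loc-5 and Loc-6; total service cost 548.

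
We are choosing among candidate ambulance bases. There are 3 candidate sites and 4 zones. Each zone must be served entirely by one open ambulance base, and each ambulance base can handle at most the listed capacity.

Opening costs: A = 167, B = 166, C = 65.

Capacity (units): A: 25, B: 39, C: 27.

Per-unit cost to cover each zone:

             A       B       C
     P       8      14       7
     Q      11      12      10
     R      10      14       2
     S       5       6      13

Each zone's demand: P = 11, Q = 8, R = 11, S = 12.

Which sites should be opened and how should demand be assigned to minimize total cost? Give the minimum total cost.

Open {A, C}: P→C 7·11=77, Q→A 11·8=88, R→C 2·11=22, S→A 5·12=60.
Loads: A carries 20/25, C carries 22/27. Service 247; fixed 232; total 479.
Next best feasible plan costs 482.

Minimum total cost: 479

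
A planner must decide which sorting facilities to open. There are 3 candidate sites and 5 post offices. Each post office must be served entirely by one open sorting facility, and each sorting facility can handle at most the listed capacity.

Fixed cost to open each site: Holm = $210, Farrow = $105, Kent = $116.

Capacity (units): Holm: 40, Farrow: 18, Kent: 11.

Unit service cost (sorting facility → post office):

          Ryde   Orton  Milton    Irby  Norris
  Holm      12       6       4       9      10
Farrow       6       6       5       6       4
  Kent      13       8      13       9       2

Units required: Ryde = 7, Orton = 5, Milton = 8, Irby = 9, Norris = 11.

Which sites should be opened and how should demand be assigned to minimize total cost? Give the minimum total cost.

Minimum total cost: 544

Open {Holm, Farrow}: Ryde→Farrow 6·7=42, Orton→Holm 6·5=30, Milton→Holm 4·8=32, Irby→Holm 9·9=81, Norris→Farrow 4·11=44.
Loads: Holm carries 22/40, Farrow carries 18/18. Service 229; fixed 315; total 544.
Next best feasible plan costs 547.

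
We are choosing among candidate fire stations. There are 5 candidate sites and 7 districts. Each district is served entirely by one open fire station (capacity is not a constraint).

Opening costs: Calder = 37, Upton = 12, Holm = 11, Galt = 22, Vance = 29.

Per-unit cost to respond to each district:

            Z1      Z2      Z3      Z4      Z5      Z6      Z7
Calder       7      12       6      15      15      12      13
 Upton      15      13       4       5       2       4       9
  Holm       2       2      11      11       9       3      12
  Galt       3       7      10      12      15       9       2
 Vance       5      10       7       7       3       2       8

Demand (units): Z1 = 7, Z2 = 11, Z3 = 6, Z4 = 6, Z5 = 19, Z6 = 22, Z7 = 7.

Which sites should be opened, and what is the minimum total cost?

For any fixed open set, each district goes to its cheapest open site; total = fixed + service.
{Upton, Holm, Galt}: Z1→Holm 2·7=14, Z2→Holm 2·11=22, Z3→Upton 4·6=24, Z4→Upton 5·6=30, Z5→Upton 2·19=38, Z6→Holm 3·22=66, Z7→Galt 2·7=14. Service 208; fixed 45; total 253.
{Upton, Holm, Galt, Vance}: service 186 + fixed 74 = 260
{Upton, Holm}: Z1→Holm 2·7=14, Z2→Holm 2·11=22, Z3→Upton 4·6=24, Z4→Upton 5·6=30, Z5→Upton 2·19=38, Z6→Holm 3·22=66, Z7→Upton 9·7=63. Service 257; fixed 23; total 280.
{Calder, Upton, Holm, Galt, Vance}: Z1→Holm 2·7=14, Z2→Holm 2·11=22, Z3→Upton 4·6=24, Z4→Upton 5·6=30, Z5→Upton 2·19=38, Z6→Vance 2·22=44, Z7→Galt 2·7=14. Service 186; fixed 111; total 297.
No other subset beats 253.

Open Upton, Holm and Galt; minimum total cost 253.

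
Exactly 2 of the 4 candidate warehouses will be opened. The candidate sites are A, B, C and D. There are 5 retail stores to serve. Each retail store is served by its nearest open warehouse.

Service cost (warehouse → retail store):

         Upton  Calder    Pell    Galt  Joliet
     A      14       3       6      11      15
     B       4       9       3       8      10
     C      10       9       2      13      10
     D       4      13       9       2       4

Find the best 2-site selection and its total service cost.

With exactly 2 open, each retail store uses its cheapest among the chosen.
{A, D}: Upton→D 4, Calder→A 3, Pell→A 6, Galt→D 2, Joliet→D 4. Service cost 19.
{C, D}: service cost 21
{B, D}: service cost 22
Among all 6 size-2 choices, {A, D} is lowest.

Choose A and D; total service cost 19.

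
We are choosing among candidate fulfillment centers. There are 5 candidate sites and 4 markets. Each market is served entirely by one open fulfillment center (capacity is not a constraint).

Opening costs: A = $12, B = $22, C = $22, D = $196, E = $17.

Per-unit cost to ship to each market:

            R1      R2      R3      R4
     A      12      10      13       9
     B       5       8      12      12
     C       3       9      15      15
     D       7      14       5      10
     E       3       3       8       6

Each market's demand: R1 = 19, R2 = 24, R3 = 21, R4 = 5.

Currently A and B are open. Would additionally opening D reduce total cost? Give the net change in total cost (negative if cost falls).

Current service cost with {A, B}: 584.
Adding D: each market re-picks its cheapest; new service cost 437, saving 147.
Extra fixed cost: 196. Net change = 196 − 147 = 49.
(Totals: 618 → 667.)

No — net change +49 (cost rises by 49).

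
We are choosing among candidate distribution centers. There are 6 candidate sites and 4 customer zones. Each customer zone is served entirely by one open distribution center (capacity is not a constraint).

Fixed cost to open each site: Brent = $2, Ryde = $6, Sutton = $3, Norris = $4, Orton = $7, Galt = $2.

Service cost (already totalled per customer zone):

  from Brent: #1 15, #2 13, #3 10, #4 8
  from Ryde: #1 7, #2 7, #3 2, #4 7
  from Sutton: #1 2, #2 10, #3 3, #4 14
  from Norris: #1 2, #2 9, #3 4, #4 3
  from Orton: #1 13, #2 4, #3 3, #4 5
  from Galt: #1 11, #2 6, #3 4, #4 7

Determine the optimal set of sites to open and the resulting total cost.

Open Norris and Galt; minimum total cost 21.

For any fixed open set, each customer zone goes to its cheapest open site; total = fixed + service.
{Norris, Galt}: #1→Norris 2, #2→Galt 6, #3→Norris 4, #4→Norris 3. Service 15; fixed 6; total 21.
{Norris}: #1→Norris 2, #2→Norris 9, #3→Norris 4, #4→Norris 3. Service 18; fixed 4; total 22.
{Brent, Norris, Galt}: service 15 + fixed 8 = 23
{Brent, Ryde, Sutton, Norris, Orton, Galt}: #1→Sutton 2, #2→Orton 4, #3→Ryde 2, #4→Norris 3. Service 11; fixed 24; total 35.
No other subset beats 21.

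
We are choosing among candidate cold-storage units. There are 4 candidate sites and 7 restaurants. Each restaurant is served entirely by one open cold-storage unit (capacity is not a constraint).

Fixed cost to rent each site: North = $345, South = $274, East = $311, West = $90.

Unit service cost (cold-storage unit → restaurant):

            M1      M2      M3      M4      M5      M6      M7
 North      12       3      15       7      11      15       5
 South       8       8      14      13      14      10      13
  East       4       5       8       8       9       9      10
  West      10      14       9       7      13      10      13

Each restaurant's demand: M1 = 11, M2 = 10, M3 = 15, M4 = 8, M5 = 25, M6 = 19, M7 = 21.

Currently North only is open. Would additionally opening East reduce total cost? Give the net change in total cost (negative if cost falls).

Yes — net change −46 (cost falls by 46).

Current service cost with {North}: 1108.
Adding East: each restaurant re-picks its cheapest; new service cost 751, saving 357.
Extra fixed cost: 311. Net change = 311 − 357 = -46.
(Totals: 1453 → 1407.)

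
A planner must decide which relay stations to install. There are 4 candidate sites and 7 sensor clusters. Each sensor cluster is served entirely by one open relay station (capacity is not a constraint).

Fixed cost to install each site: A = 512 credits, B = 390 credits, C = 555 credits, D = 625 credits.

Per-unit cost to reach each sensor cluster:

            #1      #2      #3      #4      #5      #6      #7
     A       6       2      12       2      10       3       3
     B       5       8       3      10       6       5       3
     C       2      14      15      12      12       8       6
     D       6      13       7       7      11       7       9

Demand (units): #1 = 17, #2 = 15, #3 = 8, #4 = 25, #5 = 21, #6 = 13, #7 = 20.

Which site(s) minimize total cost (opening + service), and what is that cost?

For any fixed open set, each sensor cluster goes to its cheapest open site; total = fixed + service.
{A}: #1→A 6·17=102, #2→A 2·15=30, #3→A 12·8=96, #4→A 2·25=50, #5→A 10·21=210, #6→A 3·13=39, #7→A 3·20=60. Service 587; fixed 512; total 1099.
{B}: #1→B 5·17=85, #2→B 8·15=120, #3→B 3·8=24, #4→B 10·25=250, #5→B 6·21=126, #6→B 5·13=65, #7→B 3·20=60. Service 730; fixed 390; total 1120.
{A, B}: service 414 + fixed 902 = 1316
{A, B, C, D}: #1→C 2·17=34, #2→A 2·15=30, #3→B 3·8=24, #4→A 2·25=50, #5→B 6·21=126, #6→A 3·13=39, #7→A 3·20=60. Service 363; fixed 2082; total 2445.
No other subset beats 1099.

Open A only; minimum total cost 1099.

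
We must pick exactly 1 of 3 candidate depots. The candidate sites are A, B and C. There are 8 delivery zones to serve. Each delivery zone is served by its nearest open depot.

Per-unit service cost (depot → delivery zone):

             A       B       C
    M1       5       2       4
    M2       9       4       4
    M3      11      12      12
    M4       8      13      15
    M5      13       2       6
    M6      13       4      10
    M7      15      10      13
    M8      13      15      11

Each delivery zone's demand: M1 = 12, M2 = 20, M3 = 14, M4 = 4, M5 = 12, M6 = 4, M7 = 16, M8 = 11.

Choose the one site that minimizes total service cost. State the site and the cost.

Choose B only; total service cost 689.

With exactly 1 open, each delivery zone uses its cheapest among the chosen.
{B}: M1→B 2·12=24, M2→B 4·20=80, M3→B 12·14=168, M4→B 13·4=52, M5→B 2·12=24, M6→B 4·4=16, M7→B 10·16=160, M8→B 15·11=165. Service cost 689.
{C}: service cost 797
{A}: service cost 1017
Among all 3 size-1 choices, {B} is lowest.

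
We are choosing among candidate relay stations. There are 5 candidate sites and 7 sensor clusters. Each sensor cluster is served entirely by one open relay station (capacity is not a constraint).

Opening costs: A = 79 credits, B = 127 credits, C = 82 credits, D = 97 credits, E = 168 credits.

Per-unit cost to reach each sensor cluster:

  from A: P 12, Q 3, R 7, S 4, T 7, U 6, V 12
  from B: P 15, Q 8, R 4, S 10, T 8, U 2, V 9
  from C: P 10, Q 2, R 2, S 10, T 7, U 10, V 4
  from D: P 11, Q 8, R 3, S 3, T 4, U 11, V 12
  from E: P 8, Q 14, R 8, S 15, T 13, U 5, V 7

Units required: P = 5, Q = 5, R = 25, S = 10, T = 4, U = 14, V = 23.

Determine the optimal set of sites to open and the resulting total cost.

For any fixed open set, each sensor cluster goes to its cheapest open site; total = fixed + service.
{A, C}: P→C 10·5=50, Q→C 2·5=10, R→C 2·25=50, S→A 4·10=40, T→A 7·4=28, U→A 6·14=84, V→C 4·23=92. Service 354; fixed 161; total 515.
{C}: service 470 + fixed 82 = 552
{B, C}: service 358 + fixed 209 = 567
{A, B, C, D, E}: service 266 + fixed 553 = 819
No other subset beats 515.

Open A and C; minimum total cost 515.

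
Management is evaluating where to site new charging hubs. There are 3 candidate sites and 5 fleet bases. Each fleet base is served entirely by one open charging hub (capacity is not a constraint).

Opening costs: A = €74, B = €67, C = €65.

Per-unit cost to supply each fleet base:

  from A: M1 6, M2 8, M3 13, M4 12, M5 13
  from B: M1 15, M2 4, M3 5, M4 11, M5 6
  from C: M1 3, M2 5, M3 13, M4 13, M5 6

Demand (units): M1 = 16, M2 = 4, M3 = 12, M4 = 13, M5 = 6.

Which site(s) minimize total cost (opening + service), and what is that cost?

For any fixed open set, each fleet base goes to its cheapest open site; total = fixed + service.
{B, C}: M1→C 3·16=48, M2→B 4·4=16, M3→B 5·12=60, M4→B 11·13=143, M5→B 6·6=36. Service 303; fixed 132; total 435.
{A, B}: service 351 + fixed 141 = 492
{C}: M1→C 3·16=48, M2→C 5·4=20, M3→C 13·12=156, M4→C 13·13=169, M5→C 6·6=36. Service 429; fixed 65; total 494.
{A, B, C}: M1→C 3·16=48, M2→B 4·4=16, M3→B 5·12=60, M4→B 11·13=143, M5→B 6·6=36. Service 303; fixed 206; total 509.
No other subset beats 435.

Open B and C; minimum total cost 435.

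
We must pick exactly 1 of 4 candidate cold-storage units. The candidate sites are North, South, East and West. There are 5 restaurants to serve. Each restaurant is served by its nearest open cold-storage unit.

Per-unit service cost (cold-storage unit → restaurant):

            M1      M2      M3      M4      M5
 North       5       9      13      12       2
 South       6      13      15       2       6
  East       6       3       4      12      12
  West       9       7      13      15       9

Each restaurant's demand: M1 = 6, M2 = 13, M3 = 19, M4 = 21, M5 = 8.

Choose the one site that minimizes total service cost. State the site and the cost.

With exactly 1 open, each restaurant uses its cheapest among the chosen.
{East}: M1→East 6·6=36, M2→East 3·13=39, M3→East 4·19=76, M4→East 12·21=252, M5→East 12·8=96. Service cost 499.
{South}: service cost 580
{North}: service cost 662
Among all 4 size-1 choices, {East} is lowest.

Choose East only; total service cost 499.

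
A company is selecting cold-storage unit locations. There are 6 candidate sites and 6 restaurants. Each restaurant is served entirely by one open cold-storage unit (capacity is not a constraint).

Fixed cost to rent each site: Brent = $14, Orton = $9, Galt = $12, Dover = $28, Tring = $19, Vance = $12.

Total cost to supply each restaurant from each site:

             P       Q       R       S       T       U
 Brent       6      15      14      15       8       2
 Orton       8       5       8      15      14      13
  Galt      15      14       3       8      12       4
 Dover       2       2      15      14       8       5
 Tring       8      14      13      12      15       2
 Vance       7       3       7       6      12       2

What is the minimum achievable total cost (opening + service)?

For any fixed open set, each restaurant goes to its cheapest open site; total = fixed + service.
{Vance}: P→Vance 7, Q→Vance 3, R→Vance 7, S→Vance 6, T→Vance 12, U→Vance 2. Service 37; fixed 12; total 49.
{Galt, Vance}: service 33 + fixed 24 = 57
{Brent, Vance}: P→Brent 6, Q→Vance 3, R→Vance 7, S→Vance 6, T→Brent 8, U→Brent 2. Service 32; fixed 26; total 58.
{Brent, Orton, Galt, Dover, Tring, Vance}: service 23 + fixed 94 = 117
No other subset beats 49.

Minimum total cost: 49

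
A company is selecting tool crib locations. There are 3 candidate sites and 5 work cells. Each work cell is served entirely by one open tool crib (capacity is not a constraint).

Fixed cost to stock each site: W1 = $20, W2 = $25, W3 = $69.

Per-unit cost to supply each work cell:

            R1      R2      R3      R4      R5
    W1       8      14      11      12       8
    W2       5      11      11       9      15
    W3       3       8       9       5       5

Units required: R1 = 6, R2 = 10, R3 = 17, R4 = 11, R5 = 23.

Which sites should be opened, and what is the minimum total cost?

Open W3 only; minimum total cost 490.

For any fixed open set, each work cell goes to its cheapest open site; total = fixed + service.
{W3}: R1→W3 3·6=18, R2→W3 8·10=80, R3→W3 9·17=153, R4→W3 5·11=55, R5→W3 5·23=115. Service 421; fixed 69; total 490.
{W1, W3}: service 421 + fixed 89 = 510
{W2, W3}: service 421 + fixed 94 = 515
{W1, W2, W3}: R1→W3 3·6=18, R2→W3 8·10=80, R3→W3 9·17=153, R4→W3 5·11=55, R5→W3 5·23=115. Service 421; fixed 114; total 535.
(All 7 nonempty subsets were checked; W3 only is lowest.)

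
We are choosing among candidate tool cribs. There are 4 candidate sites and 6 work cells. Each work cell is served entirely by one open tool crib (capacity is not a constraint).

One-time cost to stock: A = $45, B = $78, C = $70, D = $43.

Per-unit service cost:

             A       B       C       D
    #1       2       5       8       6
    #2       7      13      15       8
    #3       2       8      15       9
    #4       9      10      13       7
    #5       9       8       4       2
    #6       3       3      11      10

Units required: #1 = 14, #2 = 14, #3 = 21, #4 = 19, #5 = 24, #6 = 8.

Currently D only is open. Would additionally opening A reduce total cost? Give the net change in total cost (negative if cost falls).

Current service cost with {D}: 646.
Adding A: each work cell re-picks its cheapest; new service cost 373, saving 273.
Extra fixed cost: 45. Net change = 45 − 273 = -228.
(Totals: 689 → 461.)

Yes — net change −228 (cost falls by 228).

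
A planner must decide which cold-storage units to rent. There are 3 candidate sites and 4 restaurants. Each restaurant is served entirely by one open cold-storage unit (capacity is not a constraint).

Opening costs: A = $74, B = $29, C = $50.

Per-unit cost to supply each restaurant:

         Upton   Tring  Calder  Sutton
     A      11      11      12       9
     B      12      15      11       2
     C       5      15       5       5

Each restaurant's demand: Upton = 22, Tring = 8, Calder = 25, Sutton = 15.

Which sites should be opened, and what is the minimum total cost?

Open B and C; minimum total cost 464.

For any fixed open set, each restaurant goes to its cheapest open site; total = fixed + service.
{B, C}: Upton→C 5·22=110, Tring→B 15·8=120, Calder→C 5·25=125, Sutton→B 2·15=30. Service 385; fixed 79; total 464.
{C}: service 430 + fixed 50 = 480
{A, B, C}: service 353 + fixed 153 = 506
{B}: service 689 + fixed 29 = 718
No other subset beats 464.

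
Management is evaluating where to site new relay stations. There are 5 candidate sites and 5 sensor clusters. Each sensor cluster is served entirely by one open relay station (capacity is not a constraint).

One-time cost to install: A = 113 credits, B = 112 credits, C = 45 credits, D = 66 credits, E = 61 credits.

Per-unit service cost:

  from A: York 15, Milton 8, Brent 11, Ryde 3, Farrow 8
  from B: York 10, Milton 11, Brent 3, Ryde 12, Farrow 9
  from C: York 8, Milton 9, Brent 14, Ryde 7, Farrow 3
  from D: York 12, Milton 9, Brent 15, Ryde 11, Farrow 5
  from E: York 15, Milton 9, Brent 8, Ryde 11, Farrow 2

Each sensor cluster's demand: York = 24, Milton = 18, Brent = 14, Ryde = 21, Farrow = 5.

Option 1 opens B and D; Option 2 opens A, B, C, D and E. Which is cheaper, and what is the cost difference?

Option 1: {B, D}: York→B 10·24=240, Milton→D 9·18=162, Brent→B 3·14=42, Ryde→D 11·21=231, Farrow→D 5·5=25. Service 700; fixed 178; total 878.
Option 2: {A, B, C, D, E}: York→C 8·24=192, Milton→A 8·18=144, Brent→B 3·14=42, Ryde→A 3·21=63, Farrow→E 2·5=10. Service 451; fixed 397; total 848.
Difference: |878 − 848| = 30.

Option 2 is cheaper by 30.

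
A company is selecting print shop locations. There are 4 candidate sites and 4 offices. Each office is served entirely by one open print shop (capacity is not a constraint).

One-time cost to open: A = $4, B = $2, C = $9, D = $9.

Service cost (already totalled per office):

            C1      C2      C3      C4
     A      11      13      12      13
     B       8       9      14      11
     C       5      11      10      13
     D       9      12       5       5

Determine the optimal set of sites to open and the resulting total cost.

For any fixed open set, each office goes to its cheapest open site; total = fixed + service.
{B, D}: C1→B 8, C2→B 9, C3→D 5, C4→D 5. Service 27; fixed 11; total 38.
{D}: service 31 + fixed 9 = 40
{A, B, D}: C1→B 8, C2→B 9, C3→D 5, C4→D 5. Service 27; fixed 15; total 42.
{A, B, C, D}: C1→C 5, C2→B 9, C3→D 5, C4→D 5. Service 24; fixed 24; total 48.
No other subset beats 38.

Open B and D; minimum total cost 38.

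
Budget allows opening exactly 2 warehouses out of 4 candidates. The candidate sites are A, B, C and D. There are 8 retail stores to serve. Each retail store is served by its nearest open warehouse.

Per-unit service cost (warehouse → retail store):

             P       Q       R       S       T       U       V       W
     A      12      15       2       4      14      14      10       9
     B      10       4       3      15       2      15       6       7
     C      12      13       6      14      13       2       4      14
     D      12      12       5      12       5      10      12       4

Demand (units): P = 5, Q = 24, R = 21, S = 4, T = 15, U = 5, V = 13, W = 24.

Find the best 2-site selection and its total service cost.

With exactly 2 open, each retail store uses its cheapest among the chosen.
{B, D}: P→B 10·5=50, Q→B 4·24=96, R→B 3·21=63, S→D 12·4=48, T→B 2·15=30, U→D 10·5=50, V→B 6·13=78, W→D 4·24=96. Service cost 511.
{B, C}: service cost 525
{A, B}: service cost 550
Among all 6 size-2 choices, {B, D} is lowest.

Choose B and D; total service cost 511.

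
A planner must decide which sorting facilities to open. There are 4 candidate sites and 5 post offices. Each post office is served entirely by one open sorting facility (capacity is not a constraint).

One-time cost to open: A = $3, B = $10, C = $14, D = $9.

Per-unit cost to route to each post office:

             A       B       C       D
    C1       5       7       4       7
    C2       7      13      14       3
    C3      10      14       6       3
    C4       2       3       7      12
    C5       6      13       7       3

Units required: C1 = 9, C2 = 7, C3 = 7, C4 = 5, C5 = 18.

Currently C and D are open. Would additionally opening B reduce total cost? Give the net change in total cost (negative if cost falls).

Current service cost with {C, D}: 167.
Adding B: each post office re-picks its cheapest; new service cost 147, saving 20.
Extra fixed cost: 10. Net change = 10 − 20 = -10.
(Totals: 190 → 180.)

Yes — net change −10 (cost falls by 10).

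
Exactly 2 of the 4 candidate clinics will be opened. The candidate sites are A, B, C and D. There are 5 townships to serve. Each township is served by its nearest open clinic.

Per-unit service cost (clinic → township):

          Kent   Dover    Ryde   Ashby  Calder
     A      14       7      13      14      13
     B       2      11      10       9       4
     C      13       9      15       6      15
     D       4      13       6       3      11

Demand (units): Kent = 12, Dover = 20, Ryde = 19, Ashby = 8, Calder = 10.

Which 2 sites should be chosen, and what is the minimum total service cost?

Choose B and D; total service cost 422.

With exactly 2 open, each township uses its cheapest among the chosen.
{B, D}: Kent→B 2·12=24, Dover→B 11·20=220, Ryde→D 6·19=114, Ashby→D 3·8=24, Calder→B 4·10=40. Service cost 422.
{A, D}: service cost 436
{A, B}: service cost 466
Among all 6 size-2 choices, {B, D} is lowest.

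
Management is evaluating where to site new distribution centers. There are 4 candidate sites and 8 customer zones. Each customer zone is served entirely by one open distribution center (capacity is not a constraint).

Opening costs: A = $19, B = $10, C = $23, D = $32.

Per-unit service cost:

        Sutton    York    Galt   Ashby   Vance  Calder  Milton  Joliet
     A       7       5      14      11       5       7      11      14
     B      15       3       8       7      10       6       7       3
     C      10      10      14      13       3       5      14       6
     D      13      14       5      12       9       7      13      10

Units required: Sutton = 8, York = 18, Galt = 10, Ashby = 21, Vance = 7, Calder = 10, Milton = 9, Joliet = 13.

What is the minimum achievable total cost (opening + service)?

For any fixed open set, each customer zone goes to its cheapest open site; total = fixed + service.
{A, B, C}: Sutton→A 7·8=56, York→B 3·18=54, Galt→B 8·10=80, Ashby→B 7·21=147, Vance→C 3·7=21, Calder→C 5·10=50, Milton→B 7·9=63, Joliet→B 3·13=39. Service 510; fixed 52; total 562.
{A, B}: service 534 + fixed 29 = 563
{A, B, C, D}: service 480 + fixed 84 = 564
{B}: service 633 + fixed 10 = 643
(All 15 nonempty subsets were checked; A, B and C is lowest.)

Minimum total cost: 562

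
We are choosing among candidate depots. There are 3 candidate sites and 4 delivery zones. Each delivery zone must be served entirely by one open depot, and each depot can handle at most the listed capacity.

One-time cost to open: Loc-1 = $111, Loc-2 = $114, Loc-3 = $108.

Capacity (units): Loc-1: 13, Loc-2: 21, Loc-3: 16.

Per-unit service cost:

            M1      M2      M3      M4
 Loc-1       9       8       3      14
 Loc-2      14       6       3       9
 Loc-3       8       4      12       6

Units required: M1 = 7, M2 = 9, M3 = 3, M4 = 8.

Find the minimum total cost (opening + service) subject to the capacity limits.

Minimum total cost: 389

Open {Loc-2, Loc-3}: M1→Loc-3 8·7=56, M2→Loc-2 6·9=54, M3→Loc-2 3·3=9, M4→Loc-3 6·8=48.
Loads: Loc-2 carries 12/21, Loc-3 carries 15/16. Service 167; fixed 222; total 389.
Next best feasible plan costs 395.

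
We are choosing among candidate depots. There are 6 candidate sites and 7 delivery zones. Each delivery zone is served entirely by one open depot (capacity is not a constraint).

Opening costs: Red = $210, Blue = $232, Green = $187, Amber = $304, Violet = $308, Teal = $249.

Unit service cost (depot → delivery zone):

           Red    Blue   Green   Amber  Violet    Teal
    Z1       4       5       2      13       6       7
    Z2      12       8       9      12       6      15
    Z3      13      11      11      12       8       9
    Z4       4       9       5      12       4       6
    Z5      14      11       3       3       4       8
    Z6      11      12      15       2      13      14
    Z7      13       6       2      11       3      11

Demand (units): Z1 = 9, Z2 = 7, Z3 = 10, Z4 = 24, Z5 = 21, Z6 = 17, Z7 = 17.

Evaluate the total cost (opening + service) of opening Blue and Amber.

Each delivery zone is assigned to its cheapest site among the open ones.
{Blue, Amber}: Z1→Blue 5·9=45, Z2→Blue 8·7=56, Z3→Blue 11·10=110, Z4→Blue 9·24=216, Z5→Amber 3·21=63, Z6→Amber 2·17=34, Z7→Blue 6·17=102. Service 626; fixed 536; total 1162.

Total cost: 1162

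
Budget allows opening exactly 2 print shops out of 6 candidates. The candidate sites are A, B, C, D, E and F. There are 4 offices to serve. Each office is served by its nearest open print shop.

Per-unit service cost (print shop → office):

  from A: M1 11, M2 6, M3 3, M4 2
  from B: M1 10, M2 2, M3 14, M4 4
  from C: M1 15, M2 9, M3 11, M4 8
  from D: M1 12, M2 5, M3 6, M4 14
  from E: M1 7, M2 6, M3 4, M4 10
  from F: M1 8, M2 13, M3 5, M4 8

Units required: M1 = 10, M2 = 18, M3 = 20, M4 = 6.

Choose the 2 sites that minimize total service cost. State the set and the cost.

Choose A and B; total service cost 208.

With exactly 2 open, each office uses its cheapest among the chosen.
{A, B}: M1→B 10·10=100, M2→B 2·18=36, M3→A 3·20=60, M4→A 2·6=12. Service cost 208.
{B, E}: service cost 210
{B, F}: service cost 240
Among all 15 size-2 choices, {A, B} is lowest.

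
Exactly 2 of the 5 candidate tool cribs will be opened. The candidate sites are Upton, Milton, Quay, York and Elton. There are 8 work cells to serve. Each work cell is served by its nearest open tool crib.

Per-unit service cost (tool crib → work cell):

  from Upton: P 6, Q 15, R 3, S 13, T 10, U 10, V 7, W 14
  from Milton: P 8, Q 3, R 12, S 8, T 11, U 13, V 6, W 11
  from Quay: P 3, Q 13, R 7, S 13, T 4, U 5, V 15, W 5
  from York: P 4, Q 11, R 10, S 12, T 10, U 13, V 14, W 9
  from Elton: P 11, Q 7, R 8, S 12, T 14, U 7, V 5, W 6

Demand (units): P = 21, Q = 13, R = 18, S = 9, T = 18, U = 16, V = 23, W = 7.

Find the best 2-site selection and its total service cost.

With exactly 2 open, each work cell uses its cheapest among the chosen.
{Milton, Quay}: P→Quay 3·21=63, Q→Milton 3·13=39, R→Quay 7·18=126, S→Milton 8·9=72, T→Quay 4·18=72, U→Quay 5·16=80, V→Milton 6·23=138, W→Quay 5·7=35. Service cost 625.
{Quay, Elton}: service cost 690
{Upton, Quay}: service cost 751
Among all 10 size-2 choices, {Milton, Quay} is lowest.

Choose Milton and Quay; total service cost 625.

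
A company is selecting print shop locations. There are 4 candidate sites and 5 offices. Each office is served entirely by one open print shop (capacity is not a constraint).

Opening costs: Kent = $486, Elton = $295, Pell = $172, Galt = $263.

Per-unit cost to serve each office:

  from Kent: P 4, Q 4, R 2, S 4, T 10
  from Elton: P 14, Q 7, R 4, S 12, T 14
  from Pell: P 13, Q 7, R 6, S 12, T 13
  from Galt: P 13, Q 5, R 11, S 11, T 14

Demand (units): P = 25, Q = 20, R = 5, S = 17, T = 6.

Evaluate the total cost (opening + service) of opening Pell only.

Total cost: 949

Each office is assigned to its cheapest site among the open ones.
{Pell}: P→Pell 13·25=325, Q→Pell 7·20=140, R→Pell 6·5=30, S→Pell 12·17=204, T→Pell 13·6=78. Service 777; fixed 172; total 949.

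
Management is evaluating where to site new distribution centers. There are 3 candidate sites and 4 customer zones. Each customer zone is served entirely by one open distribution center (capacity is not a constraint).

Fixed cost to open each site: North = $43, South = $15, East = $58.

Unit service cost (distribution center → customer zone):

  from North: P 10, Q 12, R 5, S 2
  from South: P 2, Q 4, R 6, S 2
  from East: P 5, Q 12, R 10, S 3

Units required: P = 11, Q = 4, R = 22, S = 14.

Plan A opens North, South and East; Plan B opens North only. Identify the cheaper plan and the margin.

Plan A: {North, South, East}: P→South 2·11=22, Q→South 4·4=16, R→North 5·22=110, S→North 2·14=28. Service 176; fixed 116; total 292.
Plan B: {North}: P→North 10·11=110, Q→North 12·4=48, R→North 5·22=110, S→North 2·14=28. Service 296; fixed 43; total 339.
Difference: |292 − 339| = 47.

Plan A is cheaper by 47.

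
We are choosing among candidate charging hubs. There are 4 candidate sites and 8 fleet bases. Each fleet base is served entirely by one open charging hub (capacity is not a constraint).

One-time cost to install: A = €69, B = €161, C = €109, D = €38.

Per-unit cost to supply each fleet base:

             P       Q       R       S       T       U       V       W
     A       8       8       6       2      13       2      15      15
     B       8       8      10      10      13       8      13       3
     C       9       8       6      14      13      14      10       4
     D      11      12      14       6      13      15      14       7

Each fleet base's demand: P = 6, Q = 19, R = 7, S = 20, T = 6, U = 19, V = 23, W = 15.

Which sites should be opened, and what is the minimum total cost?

For any fixed open set, each fleet base goes to its cheapest open site; total = fixed + service.
{A, C}: P→A 8·6=48, Q→A 8·19=152, R→A 6·7=42, S→A 2·20=40, T→A 13·6=78, U→A 2·19=38, V→C 10·23=230, W→C 4·15=60. Service 688; fixed 178; total 866.
{A, C, D}: service 688 + fixed 216 = 904
{A, D}: P→A 8·6=48, Q→A 8·19=152, R→A 6·7=42, S→A 2·20=40, T→A 13·6=78, U→A 2·19=38, V→D 14·23=322, W→D 7·15=105. Service 825; fixed 107; total 932.
{A, B, C, D}: P→A 8·6=48, Q→A 8·19=152, R→A 6·7=42, S→A 2·20=40, T→A 13·6=78, U→A 2·19=38, V→C 10·23=230, W→B 3·15=45. Service 673; fixed 377; total 1050.
No other subset beats 866.

Open A and C; minimum total cost 866.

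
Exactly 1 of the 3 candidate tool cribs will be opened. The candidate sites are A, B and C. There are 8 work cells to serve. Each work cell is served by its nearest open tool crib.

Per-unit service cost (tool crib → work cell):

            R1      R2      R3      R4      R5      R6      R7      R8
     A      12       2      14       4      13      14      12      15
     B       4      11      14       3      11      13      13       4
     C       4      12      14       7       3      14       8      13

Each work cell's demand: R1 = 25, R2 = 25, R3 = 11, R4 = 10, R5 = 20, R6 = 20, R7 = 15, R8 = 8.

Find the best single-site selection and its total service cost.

Choose C only; total service cost 1188.

With exactly 1 open, each work cell uses its cheapest among the chosen.
{C}: R1→C 4·25=100, R2→C 12·25=300, R3→C 14·11=154, R4→C 7·10=70, R5→C 3·20=60, R6→C 14·20=280, R7→C 8·15=120, R8→C 13·8=104. Service cost 1188.
{B}: service cost 1266
{A}: service cost 1384
Among all 3 size-1 choices, {C} is lowest.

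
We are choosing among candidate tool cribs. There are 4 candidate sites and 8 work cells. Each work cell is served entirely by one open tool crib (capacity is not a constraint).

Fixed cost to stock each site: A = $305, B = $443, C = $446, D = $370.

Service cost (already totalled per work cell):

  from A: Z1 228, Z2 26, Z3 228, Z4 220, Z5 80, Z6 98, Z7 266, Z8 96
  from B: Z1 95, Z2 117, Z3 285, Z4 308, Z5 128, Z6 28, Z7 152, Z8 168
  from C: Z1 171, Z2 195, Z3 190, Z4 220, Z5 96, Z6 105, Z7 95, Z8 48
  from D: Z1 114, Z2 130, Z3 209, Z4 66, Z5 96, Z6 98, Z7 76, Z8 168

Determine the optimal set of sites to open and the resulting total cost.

Open D only; minimum total cost 1327.

For any fixed open set, each work cell goes to its cheapest open site; total = fixed + service.
{D}: Z1→D 114, Z2→D 130, Z3→D 209, Z4→D 66, Z5→D 96, Z6→D 98, Z7→D 76, Z8→D 168. Service 957; fixed 370; total 1327.
{A, D}: service 765 + fixed 675 = 1440
{A}: service 1242 + fixed 305 = 1547
{A, B, C, D}: service 609 + fixed 1564 = 2173
No other subset beats 1327.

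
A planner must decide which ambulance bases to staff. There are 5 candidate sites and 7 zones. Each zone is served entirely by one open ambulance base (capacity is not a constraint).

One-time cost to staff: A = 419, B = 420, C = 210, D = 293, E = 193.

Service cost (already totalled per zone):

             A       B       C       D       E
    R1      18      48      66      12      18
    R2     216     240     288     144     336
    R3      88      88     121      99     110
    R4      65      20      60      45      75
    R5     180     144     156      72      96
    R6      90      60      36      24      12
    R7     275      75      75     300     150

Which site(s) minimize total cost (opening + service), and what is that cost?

Open C and D; minimum total cost 974.

For any fixed open set, each zone goes to its cheapest open site; total = fixed + service.
{C, D}: R1→D 12, R2→D 144, R3→D 99, R4→D 45, R5→D 72, R6→D 24, R7→C 75. Service 471; fixed 503; total 974.
{D}: service 696 + fixed 293 = 989
{E}: service 797 + fixed 193 = 990
{A, B, C, D, E}: service 423 + fixed 1535 = 1958
No other subset beats 974.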